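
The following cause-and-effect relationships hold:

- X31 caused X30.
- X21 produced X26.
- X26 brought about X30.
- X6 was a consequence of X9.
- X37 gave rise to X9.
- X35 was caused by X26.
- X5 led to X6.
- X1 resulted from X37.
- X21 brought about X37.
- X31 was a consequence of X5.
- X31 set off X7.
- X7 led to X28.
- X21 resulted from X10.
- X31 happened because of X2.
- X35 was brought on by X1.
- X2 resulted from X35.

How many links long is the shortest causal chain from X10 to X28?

7

Shortest chain: X10 → X21 → X26 → X35 → X2 → X31 → X7 → X28.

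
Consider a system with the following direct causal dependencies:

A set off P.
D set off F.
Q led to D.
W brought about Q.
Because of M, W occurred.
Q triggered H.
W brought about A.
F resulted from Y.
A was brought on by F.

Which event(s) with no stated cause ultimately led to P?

M, Y

Tracing upstream from P: P ← A ← W ← M.
A separate upstream branch: P ← A ← F ← Y.
Each of those chain origins has no stated cause.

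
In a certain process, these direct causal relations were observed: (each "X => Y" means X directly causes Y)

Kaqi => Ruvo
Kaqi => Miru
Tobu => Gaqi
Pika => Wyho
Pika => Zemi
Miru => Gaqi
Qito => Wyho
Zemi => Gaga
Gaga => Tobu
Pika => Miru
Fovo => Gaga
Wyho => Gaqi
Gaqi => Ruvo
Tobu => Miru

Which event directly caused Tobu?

Gaga

Upstream contributors include Pika, Zemi, Fovo, but only Gaga feeds directly into Tobu.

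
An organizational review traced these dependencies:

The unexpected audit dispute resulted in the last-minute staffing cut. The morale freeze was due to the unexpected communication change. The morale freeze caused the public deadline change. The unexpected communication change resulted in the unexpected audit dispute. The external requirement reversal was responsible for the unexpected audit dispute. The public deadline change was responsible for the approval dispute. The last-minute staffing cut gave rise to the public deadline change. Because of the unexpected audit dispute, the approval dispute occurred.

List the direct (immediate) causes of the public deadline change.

the last-minute staffing cut, the morale freeze

Upstream contributors include the unexpected communication change, the external requirement reversal, the unexpected audit dispute, but only the last-minute staffing cut, the morale freeze feed directly into the public deadline change.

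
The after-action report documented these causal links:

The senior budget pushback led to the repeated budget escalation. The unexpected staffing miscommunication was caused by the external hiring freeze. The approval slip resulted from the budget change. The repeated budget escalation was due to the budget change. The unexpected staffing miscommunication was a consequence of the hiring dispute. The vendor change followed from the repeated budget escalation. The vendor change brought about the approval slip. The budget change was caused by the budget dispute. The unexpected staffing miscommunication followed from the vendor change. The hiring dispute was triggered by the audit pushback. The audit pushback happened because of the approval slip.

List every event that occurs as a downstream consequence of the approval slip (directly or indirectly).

the audit pushback, the hiring dispute, the unexpected staffing miscommunication

Direct effects: the audit pushback.
2 steps out: the hiring dispute.
3 steps out: the unexpected staffing miscommunication.
Not reachable from it: the senior budget pushback, the budget dispute, the budget change, the repeated budget escalation, the external hiring freeze, the vendor change.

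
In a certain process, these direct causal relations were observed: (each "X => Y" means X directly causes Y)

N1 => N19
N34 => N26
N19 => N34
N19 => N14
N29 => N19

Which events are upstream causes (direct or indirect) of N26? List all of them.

N1, N19, N29, N34

Immediate cause of N26: N34.
Further upstream: N29, N1, N19.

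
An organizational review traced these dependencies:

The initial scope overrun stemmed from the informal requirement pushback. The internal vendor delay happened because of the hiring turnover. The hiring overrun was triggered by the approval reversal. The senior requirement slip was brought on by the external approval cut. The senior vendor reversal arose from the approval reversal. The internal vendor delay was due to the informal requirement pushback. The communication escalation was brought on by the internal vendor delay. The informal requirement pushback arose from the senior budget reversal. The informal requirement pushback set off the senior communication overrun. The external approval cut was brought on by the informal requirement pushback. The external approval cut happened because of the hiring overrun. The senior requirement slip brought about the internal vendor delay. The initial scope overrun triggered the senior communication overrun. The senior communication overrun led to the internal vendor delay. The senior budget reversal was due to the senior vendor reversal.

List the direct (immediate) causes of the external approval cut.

the hiring overrun, the informal requirement pushback

Upstream contributors include the approval reversal, the senior vendor reversal, the senior budget reversal, but only the hiring overrun, the informal requirement pushback feed directly into the external approval cut.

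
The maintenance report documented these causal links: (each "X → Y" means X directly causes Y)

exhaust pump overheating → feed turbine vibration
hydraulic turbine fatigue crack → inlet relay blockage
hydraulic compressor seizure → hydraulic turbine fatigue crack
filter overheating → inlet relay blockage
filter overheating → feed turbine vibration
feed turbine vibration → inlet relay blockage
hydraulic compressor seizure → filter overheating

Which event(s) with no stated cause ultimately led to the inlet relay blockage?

the exhaust pump overheating, the hydraulic compressor seizure

Tracing upstream from the inlet relay blockage: the inlet relay blockage ← the feed turbine vibration ← the exhaust pump overheating.
A separate upstream branch: the inlet relay blockage ← the hydraulic turbine fatigue crack ← the hydraulic compressor seizure.
Each of those chain origins has no stated cause.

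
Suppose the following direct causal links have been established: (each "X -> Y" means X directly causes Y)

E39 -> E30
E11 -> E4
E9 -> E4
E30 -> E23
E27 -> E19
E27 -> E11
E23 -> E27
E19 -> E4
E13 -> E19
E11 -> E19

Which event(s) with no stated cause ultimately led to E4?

Tracing upstream from E4: E4 ← E11 ← E27 ← E23 ← E30 ← E39.
A separate upstream branch: E4 ← E9.
A separate upstream branch: E4 ← E19 ← E13.
Each of those chain origins has no stated cause.

E13, E39, E9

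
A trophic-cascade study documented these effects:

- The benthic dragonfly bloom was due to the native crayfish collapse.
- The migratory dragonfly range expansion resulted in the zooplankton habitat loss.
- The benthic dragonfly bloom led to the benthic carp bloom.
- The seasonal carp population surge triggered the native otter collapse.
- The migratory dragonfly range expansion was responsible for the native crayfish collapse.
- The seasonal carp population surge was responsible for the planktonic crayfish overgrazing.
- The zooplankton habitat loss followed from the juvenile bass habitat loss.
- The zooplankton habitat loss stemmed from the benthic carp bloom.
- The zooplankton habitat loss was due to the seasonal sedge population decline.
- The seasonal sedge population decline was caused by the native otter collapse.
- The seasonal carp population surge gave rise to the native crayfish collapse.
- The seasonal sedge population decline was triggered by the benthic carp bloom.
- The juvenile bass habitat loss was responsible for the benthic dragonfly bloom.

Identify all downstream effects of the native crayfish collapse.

Direct effects: the benthic dragonfly bloom.
2 steps out: the benthic carp bloom.
3 steps out: the seasonal sedge population decline, the zooplankton habitat loss.
Not reachable from it: the migratory dragonfly range expansion, the seasonal carp population surge, the planktonic crayfish overgrazing, the native otter collapse, the juvenile bass habitat loss.

the benthic carp bloom, the benthic dragonfly bloom, the seasonal sedge population decline, the zooplankton habitat loss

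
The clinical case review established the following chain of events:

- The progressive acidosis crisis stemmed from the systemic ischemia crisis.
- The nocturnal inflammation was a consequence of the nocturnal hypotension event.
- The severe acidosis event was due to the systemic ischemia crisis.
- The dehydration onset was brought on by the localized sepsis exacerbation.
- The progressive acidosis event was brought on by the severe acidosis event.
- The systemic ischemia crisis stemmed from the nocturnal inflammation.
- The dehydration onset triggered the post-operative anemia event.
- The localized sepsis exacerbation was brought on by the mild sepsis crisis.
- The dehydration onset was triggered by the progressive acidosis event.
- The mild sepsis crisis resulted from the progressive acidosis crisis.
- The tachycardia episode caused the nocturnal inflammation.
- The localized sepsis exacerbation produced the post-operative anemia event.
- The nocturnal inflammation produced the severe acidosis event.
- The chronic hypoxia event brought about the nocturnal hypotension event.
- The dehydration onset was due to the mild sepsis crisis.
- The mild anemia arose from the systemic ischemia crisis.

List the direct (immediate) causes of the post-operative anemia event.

Upstream contributors include the chronic hypoxia event, the nocturnal hypotension event, the nocturnal inflammation, the systemic ischemia crisis, the progressive acidosis crisis, the mild sepsis crisis, the severe acidosis event, the progressive acidosis event, the tachycardia episode, but only the dehydration onset, the localized sepsis exacerbation feed directly into the post-operative anemia event.

the dehydration onset, the localized sepsis exacerbation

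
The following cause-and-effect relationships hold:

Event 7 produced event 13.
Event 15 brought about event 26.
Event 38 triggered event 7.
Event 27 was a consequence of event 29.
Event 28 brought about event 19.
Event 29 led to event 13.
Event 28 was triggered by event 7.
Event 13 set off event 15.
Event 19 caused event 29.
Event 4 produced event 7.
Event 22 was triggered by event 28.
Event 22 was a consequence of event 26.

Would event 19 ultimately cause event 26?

There is a causal chain: event 19 → event 29 → event 13 → event 15 → event 26.

Yes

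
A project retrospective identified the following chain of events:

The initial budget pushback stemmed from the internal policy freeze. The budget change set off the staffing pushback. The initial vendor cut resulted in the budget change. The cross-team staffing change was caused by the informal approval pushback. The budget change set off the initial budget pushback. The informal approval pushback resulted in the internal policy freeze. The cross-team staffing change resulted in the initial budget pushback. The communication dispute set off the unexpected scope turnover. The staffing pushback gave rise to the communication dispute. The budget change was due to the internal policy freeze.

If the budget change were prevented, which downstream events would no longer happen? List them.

Downstream of the budget change: the staffing pushback, the initial budget pushback, the communication dispute, the unexpected scope turnover.
Of those, still caused via another path: the initial budget pushback.
The remainder have no surviving cause.

the communication dispute, the staffing pushback, the unexpected scope turnover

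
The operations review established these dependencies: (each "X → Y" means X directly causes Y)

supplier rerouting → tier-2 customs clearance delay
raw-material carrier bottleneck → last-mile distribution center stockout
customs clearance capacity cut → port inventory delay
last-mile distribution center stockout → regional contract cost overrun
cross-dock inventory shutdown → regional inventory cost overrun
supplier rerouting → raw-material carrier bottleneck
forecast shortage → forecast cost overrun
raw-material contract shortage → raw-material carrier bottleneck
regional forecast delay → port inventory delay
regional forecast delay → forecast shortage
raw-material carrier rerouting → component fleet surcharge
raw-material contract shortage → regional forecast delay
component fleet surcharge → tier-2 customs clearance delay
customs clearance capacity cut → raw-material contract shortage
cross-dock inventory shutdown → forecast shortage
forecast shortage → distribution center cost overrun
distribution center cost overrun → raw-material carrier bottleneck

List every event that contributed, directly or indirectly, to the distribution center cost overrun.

Immediate cause of the distribution center cost overrun: the forecast shortage.
Further upstream: the customs clearance capacity cut, the cross-dock inventory shutdown, the raw-material contract shortage, the regional forecast delay.

the cross-dock inventory shutdown, the customs clearance capacity cut, the forecast shortage, the raw-material contract shortage, the regional forecast delay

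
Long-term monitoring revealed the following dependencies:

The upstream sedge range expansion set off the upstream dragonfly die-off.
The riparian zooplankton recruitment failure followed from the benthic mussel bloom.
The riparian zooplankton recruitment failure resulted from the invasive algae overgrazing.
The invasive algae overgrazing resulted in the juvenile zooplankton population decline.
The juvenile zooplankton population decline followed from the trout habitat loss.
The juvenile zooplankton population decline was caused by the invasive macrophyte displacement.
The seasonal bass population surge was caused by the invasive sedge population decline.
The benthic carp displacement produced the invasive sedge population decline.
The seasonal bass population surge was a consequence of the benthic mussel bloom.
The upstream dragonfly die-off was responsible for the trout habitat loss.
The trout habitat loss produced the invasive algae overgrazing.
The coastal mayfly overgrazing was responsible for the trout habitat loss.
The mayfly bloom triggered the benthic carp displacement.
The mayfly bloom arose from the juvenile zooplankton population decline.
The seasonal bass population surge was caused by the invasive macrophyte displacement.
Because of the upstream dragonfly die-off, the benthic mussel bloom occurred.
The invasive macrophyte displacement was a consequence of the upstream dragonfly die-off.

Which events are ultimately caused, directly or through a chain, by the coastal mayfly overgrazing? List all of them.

Direct effects: the trout habitat loss.
2 steps out: the invasive algae overgrazing, the juvenile zooplankton population decline.
3 steps out: the riparian zooplankton recruitment failure, the mayfly bloom.
4 steps out: the benthic carp displacement.
5 steps out: the invasive sedge population decline.
6 steps out: the seasonal bass population surge.
Not reachable from it: the upstream sedge range expansion, the upstream dragonfly die-off, the benthic mussel bloom, the invasive macrophyte displacement.

the benthic carp displacement, the invasive algae overgrazing, the invasive sedge population decline, the juvenile zooplankton population decline, the mayfly bloom, the riparian zooplankton recruitment failure, the seasonal bass population surge, the trout habitat loss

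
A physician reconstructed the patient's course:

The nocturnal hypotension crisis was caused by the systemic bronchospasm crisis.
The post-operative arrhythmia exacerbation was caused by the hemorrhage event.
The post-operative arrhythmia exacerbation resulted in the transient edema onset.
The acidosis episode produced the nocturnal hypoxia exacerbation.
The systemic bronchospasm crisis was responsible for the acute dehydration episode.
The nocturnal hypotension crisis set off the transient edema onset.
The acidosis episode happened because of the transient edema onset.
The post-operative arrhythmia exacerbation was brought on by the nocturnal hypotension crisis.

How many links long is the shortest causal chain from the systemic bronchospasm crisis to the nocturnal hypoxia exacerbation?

4

Shortest chain: the systemic bronchospasm crisis → the nocturnal hypotension crisis → the transient edema onset → the acidosis episode → the nocturnal hypoxia exacerbation.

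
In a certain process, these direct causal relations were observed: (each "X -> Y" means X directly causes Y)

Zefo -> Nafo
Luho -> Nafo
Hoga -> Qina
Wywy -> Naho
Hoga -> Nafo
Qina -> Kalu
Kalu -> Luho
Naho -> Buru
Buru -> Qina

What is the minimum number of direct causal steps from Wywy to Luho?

Shortest chain: Wywy → Naho → Buru → Qina → Kalu → Luho.

5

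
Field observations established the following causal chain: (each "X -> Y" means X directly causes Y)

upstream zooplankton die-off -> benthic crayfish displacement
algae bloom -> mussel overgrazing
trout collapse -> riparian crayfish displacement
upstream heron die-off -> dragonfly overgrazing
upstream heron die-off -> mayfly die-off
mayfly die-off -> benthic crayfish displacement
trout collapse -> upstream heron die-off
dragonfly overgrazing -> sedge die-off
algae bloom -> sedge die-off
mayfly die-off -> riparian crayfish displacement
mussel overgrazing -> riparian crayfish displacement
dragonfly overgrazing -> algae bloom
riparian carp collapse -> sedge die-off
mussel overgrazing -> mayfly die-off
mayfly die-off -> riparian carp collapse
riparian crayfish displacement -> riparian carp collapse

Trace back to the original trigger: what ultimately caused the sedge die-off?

Tracing upstream from the sedge die-off: the sedge die-off ← the dragonfly overgrazing ← the upstream heron die-off ← the trout collapse.
The trout collapse has no stated cause, so it is the root.

the trout collapse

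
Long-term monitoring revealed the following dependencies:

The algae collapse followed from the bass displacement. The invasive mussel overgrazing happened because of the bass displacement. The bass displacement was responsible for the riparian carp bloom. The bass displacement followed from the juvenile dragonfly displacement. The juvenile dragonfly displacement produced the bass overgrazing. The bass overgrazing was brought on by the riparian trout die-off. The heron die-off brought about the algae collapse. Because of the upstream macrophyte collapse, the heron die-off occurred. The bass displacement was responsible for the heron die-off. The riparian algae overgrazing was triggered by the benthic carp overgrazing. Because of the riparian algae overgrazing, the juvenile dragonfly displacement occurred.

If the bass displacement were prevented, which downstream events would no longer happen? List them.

the invasive mussel overgrazing, the riparian carp bloom

Downstream of the bass displacement: the invasive mussel overgrazing, the heron die-off, the algae collapse, the riparian carp bloom.
Of those, still caused via another path: the heron die-off, the algae collapse.
The remainder have no surviving cause.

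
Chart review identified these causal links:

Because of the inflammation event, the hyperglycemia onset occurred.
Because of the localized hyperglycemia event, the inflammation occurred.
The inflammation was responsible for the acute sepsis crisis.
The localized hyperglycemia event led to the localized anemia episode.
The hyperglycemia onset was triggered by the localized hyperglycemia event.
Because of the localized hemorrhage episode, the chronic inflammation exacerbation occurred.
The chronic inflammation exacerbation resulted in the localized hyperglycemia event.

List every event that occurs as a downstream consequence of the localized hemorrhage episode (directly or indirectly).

the acute sepsis crisis, the chronic inflammation exacerbation, the hyperglycemia onset, the inflammation, the localized anemia episode, the localized hyperglycemia event

Direct effects: the chronic inflammation exacerbation.
2 steps out: the localized hyperglycemia event.
3 steps out: the hyperglycemia onset, the inflammation, the localized anemia episode.
4 steps out: the acute sepsis crisis.
Not reachable from it: the inflammation event.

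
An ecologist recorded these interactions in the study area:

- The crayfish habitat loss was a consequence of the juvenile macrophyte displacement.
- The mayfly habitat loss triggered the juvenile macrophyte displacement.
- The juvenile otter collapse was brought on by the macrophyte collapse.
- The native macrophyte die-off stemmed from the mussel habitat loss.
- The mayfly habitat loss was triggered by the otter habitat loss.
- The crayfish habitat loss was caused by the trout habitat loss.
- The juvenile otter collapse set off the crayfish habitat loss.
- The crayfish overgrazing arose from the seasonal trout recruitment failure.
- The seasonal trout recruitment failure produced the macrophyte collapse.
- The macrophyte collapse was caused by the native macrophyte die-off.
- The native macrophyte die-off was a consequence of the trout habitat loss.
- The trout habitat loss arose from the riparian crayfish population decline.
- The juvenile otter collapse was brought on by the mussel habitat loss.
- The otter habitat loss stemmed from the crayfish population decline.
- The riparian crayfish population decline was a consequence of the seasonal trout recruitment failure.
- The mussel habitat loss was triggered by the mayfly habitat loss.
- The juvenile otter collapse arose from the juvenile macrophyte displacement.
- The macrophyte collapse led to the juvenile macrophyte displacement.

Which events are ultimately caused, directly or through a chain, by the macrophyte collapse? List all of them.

Direct effects: the juvenile macrophyte displacement, the juvenile otter collapse.
2 steps out: the crayfish habitat loss.
Not reachable from it: the crayfish population decline, the seasonal trout recruitment failure, the otter habitat loss, the mayfly habitat loss, the crayfish overgrazing, the riparian crayfish population decline, the trout habitat loss, the mussel habitat loss, the native macrophyte die-off.

the crayfish habitat loss, the juvenile macrophyte displacement, the juvenile otter collapse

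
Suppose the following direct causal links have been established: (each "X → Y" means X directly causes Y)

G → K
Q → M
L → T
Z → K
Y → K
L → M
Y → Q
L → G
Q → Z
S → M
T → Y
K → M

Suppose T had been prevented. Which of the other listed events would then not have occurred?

Downstream of T: Y, Q, Z, K, M.
Of those, still caused via another path: K, M.
The remainder have no surviving cause.

Q, Y, Z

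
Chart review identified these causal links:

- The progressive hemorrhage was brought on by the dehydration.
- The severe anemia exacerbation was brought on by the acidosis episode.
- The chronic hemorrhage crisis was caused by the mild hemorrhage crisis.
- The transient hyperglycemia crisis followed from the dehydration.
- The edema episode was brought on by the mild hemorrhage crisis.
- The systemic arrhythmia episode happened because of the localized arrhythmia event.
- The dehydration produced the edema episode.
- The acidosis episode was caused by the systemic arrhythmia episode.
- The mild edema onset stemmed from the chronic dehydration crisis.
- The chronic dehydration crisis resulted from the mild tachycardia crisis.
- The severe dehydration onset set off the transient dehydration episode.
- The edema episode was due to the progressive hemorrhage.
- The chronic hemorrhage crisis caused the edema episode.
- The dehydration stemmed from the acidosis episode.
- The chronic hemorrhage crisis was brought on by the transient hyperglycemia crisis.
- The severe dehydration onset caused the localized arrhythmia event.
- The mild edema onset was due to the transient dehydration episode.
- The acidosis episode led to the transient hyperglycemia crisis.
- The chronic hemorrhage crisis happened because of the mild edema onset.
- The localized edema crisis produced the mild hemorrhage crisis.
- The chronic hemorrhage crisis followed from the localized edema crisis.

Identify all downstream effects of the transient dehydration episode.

Direct effects: the mild edema onset.
2 steps out: the chronic hemorrhage crisis.
3 steps out: the edema episode.
Not reachable from it: the severe dehydration onset, the localized arrhythmia event, the localized edema crisis, the mild tachycardia crisis, the systemic arrhythmia episode, the acidosis episode, the mild hemorrhage crisis, the chronic dehydration crisis, the dehydration, the severe anemia exacerbation, the progressive hemorrhage, the transient hyperglycemia crisis.

the chronic hemorrhage crisis, the edema episode, the mild edema onset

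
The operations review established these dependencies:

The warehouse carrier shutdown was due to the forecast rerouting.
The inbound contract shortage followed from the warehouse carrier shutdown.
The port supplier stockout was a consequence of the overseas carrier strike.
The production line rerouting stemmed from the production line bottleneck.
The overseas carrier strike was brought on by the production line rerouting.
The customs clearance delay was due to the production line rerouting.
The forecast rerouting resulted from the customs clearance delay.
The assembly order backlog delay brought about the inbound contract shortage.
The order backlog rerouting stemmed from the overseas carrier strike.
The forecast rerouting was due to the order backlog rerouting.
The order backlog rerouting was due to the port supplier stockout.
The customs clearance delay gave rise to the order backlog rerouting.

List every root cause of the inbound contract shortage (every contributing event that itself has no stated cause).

Tracing upstream from the inbound contract shortage: the inbound contract shortage ← the warehouse carrier shutdown ← the forecast rerouting ← the customs clearance delay ← the production line rerouting ← the production line bottleneck.
A separate upstream branch: the inbound contract shortage ← the assembly order backlog delay.
Each of those chain origins has no stated cause.

the assembly order backlog delay, the production line bottleneck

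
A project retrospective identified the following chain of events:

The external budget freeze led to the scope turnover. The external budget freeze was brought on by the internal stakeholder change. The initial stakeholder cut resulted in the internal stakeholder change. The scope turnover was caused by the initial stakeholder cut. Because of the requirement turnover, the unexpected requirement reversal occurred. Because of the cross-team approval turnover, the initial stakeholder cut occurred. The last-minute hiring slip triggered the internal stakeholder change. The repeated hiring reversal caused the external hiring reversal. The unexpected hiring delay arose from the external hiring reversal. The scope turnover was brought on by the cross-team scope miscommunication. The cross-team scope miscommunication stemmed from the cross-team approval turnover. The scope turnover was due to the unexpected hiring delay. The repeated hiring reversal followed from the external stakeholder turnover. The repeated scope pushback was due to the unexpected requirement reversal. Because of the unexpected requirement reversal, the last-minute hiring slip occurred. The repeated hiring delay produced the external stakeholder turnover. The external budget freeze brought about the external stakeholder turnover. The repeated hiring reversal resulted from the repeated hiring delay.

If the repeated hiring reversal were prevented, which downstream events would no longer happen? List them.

the external hiring reversal, the unexpected hiring delay

Downstream of the repeated hiring reversal: the external hiring reversal, the unexpected hiring delay, the scope turnover.
Of those, still caused via another path: the scope turnover.
The remainder have no surviving cause.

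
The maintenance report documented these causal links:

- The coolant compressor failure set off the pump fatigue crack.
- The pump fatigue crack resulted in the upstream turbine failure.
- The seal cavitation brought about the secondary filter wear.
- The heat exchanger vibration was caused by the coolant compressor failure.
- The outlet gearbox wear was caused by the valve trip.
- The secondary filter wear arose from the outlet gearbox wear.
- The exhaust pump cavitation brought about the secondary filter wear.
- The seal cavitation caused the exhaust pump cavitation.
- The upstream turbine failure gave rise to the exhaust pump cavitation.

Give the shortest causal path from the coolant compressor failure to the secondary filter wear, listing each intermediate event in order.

the coolant compressor failure → the pump fatigue crack → the upstream turbine failure → the exhaust pump cavitation → the secondary filter wear

the coolant compressor failure → the pump fatigue crack
the pump fatigue crack → the upstream turbine failure
the upstream turbine failure → the exhaust pump cavitation
the exhaust pump cavitation → the secondary filter wear
Length: 4 steps.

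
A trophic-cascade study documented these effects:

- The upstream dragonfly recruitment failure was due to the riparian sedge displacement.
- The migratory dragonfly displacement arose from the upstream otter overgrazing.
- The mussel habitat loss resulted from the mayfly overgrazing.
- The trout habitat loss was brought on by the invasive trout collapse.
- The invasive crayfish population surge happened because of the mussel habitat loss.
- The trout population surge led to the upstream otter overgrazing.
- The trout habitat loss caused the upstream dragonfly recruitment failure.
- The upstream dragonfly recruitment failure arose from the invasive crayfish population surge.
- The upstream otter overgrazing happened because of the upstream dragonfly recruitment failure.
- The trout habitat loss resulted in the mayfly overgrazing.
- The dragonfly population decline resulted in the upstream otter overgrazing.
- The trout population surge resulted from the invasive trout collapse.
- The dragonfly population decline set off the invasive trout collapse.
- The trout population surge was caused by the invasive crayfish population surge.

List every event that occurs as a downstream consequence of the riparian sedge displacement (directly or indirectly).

the migratory dragonfly displacement, the upstream dragonfly recruitment failure, the upstream otter overgrazing

Direct effects: the upstream dragonfly recruitment failure.
2 steps out: the upstream otter overgrazing.
3 steps out: the migratory dragonfly displacement.
Not reachable from it: the dragonfly population decline, the invasive trout collapse, the trout habitat loss, the mayfly overgrazing, the mussel habitat loss, the invasive crayfish population surge, the trout population surge.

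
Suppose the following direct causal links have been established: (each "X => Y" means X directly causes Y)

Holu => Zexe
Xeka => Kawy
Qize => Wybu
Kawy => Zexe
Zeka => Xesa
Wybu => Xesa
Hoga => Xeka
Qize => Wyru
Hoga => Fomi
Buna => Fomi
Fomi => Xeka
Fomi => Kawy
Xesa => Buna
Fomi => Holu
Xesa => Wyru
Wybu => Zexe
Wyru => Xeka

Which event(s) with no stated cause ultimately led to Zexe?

Tracing upstream from Zexe: Zexe ← Kawy ← Fomi ← Hoga.
A separate upstream branch: Zexe ← Wybu ← Qize.
A separate upstream branch: Zexe ← Kawy ← Fomi ← Buna ← Xesa ← Zeka.
Each of those chain origins has no stated cause.

Hoga, Qize, Zeka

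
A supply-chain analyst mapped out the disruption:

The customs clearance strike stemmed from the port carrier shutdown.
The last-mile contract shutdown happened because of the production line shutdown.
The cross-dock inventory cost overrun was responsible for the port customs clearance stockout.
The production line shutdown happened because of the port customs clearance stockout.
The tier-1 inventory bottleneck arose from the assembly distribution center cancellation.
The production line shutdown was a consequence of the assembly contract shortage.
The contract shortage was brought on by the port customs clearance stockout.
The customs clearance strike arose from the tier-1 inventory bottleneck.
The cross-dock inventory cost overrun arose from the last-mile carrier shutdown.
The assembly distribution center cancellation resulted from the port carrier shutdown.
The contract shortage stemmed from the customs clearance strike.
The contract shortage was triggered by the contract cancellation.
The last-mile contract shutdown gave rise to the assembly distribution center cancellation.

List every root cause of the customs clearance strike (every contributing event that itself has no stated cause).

the assembly contract shortage, the last-mile carrier shutdown, the port carrier shutdown

Tracing upstream from the customs clearance strike: the customs clearance strike ← the tier-1 inventory bottleneck ← the assembly distribution center cancellation ← the last-mile contract shutdown ← the production line shutdown ← the port customs clearance stockout ← the cross-dock inventory cost overrun ← the last-mile carrier shutdown.
A separate upstream branch: the customs clearance strike ← the port carrier shutdown.
A separate upstream branch: the customs clearance strike ← the tier-1 inventory bottleneck ← the assembly distribution center cancellation ← the last-mile contract shutdown ← the production line shutdown ← the assembly contract shortage.
Each of those chain origins has no stated cause.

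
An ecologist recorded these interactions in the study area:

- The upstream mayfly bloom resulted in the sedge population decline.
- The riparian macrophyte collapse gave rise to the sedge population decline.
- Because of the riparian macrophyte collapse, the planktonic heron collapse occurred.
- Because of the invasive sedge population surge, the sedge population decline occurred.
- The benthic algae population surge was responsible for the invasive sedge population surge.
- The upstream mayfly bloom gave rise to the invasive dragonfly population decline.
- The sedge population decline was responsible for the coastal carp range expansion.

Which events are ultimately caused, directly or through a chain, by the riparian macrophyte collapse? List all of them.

Direct effects: the sedge population decline, the planktonic heron collapse.
2 steps out: the coastal carp range expansion.
Not reachable from it: the benthic algae population surge, the invasive sedge population surge, the upstream mayfly bloom, the invasive dragonfly population decline.

the coastal carp range expansion, the planktonic heron collapse, the sedge population decline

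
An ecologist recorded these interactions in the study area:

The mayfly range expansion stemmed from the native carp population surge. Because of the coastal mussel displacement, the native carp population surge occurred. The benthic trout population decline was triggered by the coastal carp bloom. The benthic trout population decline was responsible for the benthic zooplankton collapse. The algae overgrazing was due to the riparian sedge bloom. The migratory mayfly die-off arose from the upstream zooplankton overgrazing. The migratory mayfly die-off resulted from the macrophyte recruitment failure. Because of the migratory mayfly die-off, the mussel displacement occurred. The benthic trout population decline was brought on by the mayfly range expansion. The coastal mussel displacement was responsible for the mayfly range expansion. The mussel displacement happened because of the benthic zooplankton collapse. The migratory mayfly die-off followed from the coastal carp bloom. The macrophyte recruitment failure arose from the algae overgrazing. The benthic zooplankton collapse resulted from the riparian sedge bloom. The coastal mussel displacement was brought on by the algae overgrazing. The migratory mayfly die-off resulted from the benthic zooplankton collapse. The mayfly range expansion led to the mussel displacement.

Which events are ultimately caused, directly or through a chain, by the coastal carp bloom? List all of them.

Direct effects: the benthic trout population decline, the migratory mayfly die-off.
2 steps out: the benthic zooplankton collapse, the mussel displacement.
Not reachable from it: the riparian sedge bloom, the algae overgrazing, the coastal mussel displacement, the native carp population surge, the macrophyte recruitment failure, the mayfly range expansion, the upstream zooplankton overgrazing.

the benthic trout population decline, the benthic zooplankton collapse, the migratory mayfly die-off, the mussel displacement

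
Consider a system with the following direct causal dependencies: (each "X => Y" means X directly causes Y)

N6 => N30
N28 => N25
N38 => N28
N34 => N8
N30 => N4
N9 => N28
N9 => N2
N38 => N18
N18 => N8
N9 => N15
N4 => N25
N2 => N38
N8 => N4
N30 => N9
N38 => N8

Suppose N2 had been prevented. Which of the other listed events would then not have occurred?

N18, N38

Downstream of N2: N38, N18, N8, N28, N4, N25.
Of those, still caused via another path: N8, N28, N4, N25.
The remainder have no surviving cause.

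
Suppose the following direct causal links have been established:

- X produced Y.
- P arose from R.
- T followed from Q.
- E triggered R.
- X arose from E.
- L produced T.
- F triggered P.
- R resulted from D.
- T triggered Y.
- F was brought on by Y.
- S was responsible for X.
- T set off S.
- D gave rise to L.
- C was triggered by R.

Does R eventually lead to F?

No

R leads to C, P; F is not among them.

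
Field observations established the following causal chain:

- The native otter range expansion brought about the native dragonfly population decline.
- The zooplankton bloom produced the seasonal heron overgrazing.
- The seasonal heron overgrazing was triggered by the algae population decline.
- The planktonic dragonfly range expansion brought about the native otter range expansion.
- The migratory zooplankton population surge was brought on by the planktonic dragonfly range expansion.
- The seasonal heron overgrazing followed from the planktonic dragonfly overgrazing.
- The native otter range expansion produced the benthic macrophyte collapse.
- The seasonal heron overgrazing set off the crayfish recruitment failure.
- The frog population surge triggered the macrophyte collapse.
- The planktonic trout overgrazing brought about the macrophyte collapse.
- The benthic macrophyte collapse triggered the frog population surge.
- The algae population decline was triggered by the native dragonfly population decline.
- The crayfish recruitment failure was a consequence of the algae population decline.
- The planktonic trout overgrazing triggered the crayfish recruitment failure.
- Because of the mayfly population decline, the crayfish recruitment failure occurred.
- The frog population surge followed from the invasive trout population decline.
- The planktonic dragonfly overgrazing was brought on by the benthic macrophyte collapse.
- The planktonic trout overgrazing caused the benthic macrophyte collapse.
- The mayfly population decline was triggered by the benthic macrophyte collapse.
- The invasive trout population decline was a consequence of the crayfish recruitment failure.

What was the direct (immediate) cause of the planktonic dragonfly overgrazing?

the benthic macrophyte collapse

Upstream contributors include the planktonic dragonfly range expansion, the planktonic trout overgrazing, the native otter range expansion, but only the benthic macrophyte collapse feeds directly into the planktonic dragonfly overgrazing.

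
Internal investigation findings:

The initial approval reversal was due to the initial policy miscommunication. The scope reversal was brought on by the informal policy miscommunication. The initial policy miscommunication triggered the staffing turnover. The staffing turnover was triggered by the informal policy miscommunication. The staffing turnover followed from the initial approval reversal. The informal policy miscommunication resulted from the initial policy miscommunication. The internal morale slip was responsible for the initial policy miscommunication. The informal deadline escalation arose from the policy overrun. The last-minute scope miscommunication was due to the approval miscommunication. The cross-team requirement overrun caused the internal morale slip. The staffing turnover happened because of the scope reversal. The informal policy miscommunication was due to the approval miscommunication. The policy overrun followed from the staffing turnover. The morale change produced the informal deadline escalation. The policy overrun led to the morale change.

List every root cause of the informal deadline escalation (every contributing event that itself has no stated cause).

the approval miscommunication, the cross-team requirement overrun

Tracing upstream from the informal deadline escalation: the informal deadline escalation ← the policy overrun ← the staffing turnover ← the informal policy miscommunication ← the approval miscommunication.
A separate upstream branch: the informal deadline escalation ← the policy overrun ← the staffing turnover ← the initial policy miscommunication ← the internal morale slip ← the cross-team requirement overrun.
Each of those chain origins has no stated cause.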